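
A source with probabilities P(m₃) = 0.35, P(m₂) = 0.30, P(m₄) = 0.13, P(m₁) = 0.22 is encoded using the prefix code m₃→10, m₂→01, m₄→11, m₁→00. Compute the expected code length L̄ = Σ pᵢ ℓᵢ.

L̄ = Σ pᵢ·ℓᵢ = 0.35·2 + 0.30·2 + 0.13·2 + 0.22·2 = 2 bits/symbol.

2 bits/symbol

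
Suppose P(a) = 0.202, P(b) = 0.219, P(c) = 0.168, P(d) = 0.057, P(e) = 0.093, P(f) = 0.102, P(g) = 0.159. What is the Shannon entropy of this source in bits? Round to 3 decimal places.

H = −Σ pᵢ log₂ pᵢ.
−0.202·log₂(0.202) = 0.4661
−0.219·log₂(0.219) = 0.4798
−0.168·log₂(0.168) = 0.4323
−0.057·log₂(0.057) = 0.2356
−0.093·log₂(0.093) = 0.3187
−0.102·log₂(0.102) = 0.3359
−0.159·log₂(0.159) = 0.4218
Sum ≈ 2.6903 → 2.690 bits.

2.690 bits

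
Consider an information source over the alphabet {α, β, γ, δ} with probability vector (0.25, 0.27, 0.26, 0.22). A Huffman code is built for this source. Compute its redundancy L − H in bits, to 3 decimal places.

Entropy H = −Σ p log₂ p ≈ 1.9959 bits.
Huffman merges: 11/50+1/4→47/100; 13/50+27/100→53/100; 47/100+53/100→1. L = 2 ≈ 2.0000.
L − H = 2.0000 − 1.9959 = 0.004 bits.

0.004 bits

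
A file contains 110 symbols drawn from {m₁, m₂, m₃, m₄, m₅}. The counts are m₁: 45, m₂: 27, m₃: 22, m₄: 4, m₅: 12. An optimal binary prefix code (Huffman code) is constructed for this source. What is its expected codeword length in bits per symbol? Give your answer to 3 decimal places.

2.082 bits/symbol

Probabilities are the counts divided by 110.
Repeatedly combine the two least-probable nodes; the expected code length is the sum of the merged weights.
merge 2/55 + 6/55 → 8/55
merge 8/55 + 1/5 → 19/55
merge 27/110 + 19/55 → 13/22
merge 9/22 + 13/22 → 1
L = 8/55 + 19/55 + 13/22 + 1 = 229/110 ≈ 2.082 bits/symbol.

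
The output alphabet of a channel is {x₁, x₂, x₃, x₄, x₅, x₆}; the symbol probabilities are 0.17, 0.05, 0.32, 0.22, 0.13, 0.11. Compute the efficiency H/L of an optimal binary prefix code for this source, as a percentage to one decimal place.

97.6%

Entropy H = −Σ p log₂ p ≈ 2.3902 bits.
Huffman merges: 1/20+11/100→4/25; 13/100+4/25→29/100; 17/100+11/50→39/100; 29/100+8/25→61/100; 39/100+61/100→1. L = 49/20 ≈ 2.4500.
Efficiency = H/L = 2.3902/2.4500 = 97.6%.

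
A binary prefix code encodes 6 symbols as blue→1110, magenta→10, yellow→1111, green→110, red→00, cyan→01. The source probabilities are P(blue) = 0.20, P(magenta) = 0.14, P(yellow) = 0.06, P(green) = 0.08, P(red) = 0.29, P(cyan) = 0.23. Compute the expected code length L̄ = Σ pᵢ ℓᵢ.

2.6 bits/symbol

L̄ = Σ pᵢ·ℓᵢ = 0.20·4 + 0.14·2 + 0.06·4 + 0.08·3 + 0.29·2 + 0.23·2 = 2.6 bits/symbol.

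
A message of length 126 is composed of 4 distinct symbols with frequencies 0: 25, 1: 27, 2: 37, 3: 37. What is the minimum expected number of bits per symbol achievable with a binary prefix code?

Probabilities are the counts divided by 126.
Repeatedly combine the two least-probable nodes; the expected code length is the sum of the merged weights.
merge 25/126 + 3/14 → 26/63
merge 37/126 + 37/126 → 37/63
merge 26/63 + 37/63 → 1
L = 26/63 + 37/63 + 1 = 2 bits/symbol.

2 bits/symbol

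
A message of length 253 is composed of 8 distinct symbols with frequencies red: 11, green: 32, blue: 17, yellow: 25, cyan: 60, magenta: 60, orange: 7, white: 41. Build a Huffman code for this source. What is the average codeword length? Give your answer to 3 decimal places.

2.735 bits/symbol

Probabilities are the counts divided by 253.
Repeatedly combine the two least-probable nodes; the expected code length is the sum of the merged weights.
merge 7/253 + 1/23 → 18/253
merge 17/253 + 18/253 → 35/253
merge 25/253 + 32/253 → 57/253
merge 35/253 + 41/253 → 76/253
merge 57/253 + 60/253 → 117/253
merge 60/253 + 76/253 → 136/253
merge 117/253 + 136/253 → 1
L = 18/253 + 35/253 + 57/253 + 76/253 + 117/253 + 136/253 + 1 = 692/253 ≈ 2.735 bits/symbol.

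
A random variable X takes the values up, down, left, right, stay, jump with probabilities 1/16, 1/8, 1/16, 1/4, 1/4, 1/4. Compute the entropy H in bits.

2.375 bits

Each probability is a power of 1/2, so log₂(1/p) is an integer.
H = Σ p·log₂(1/p) = 1/16·4 + 1/8·3 + 1/16·4 + 1/4·2 + 1/4·2 + 1/4·2 = 2.375 bits.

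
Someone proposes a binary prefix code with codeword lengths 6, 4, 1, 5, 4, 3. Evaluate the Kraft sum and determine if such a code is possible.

0.796875; yes

With common denominator 2^6 = 64: Σ 2^(−ℓᵢ) = 1/64 + 4/64 + 32/64 + 2/64 + 4/64 + 8/64 = 51/64 = 0.796875.
Kraft's inequality requires Σ ≤ 1; here Σ = 0.796875 ≤ 1, so such a prefix code exists.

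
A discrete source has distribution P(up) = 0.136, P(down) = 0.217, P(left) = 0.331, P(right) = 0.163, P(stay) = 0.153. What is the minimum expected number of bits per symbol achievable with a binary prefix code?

2.289 bits/symbol

Repeatedly combine the two least-probable nodes; the expected code length is the sum of the merged weights.
merge 17/125 + 153/1000 → 289/1000
merge 163/1000 + 217/1000 → 19/50
merge 289/1000 + 331/1000 → 31/50
merge 19/50 + 31/50 → 1
L = 289/1000 + 19/50 + 31/50 + 1 = 2289/1000 = 2.289 bits/symbol.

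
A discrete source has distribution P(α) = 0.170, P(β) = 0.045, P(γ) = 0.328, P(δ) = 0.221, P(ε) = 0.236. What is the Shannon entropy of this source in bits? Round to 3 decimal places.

H = −Σ pᵢ log₂ pᵢ.
−0.170·log₂(0.170) = 0.4346
−0.045·log₂(0.045) = 0.2013
−0.328·log₂(0.328) = 0.5275
−0.221·log₂(0.221) = 0.4813
−0.236·log₂(0.236) = 0.4916
Sum ≈ 2.1363 → 2.136 bits.

2.136 bits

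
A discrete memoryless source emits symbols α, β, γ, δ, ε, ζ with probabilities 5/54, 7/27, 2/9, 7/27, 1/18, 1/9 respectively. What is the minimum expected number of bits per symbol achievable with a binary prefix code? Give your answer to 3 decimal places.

Repeatedly combine the two least-probable nodes; the expected code length is the sum of the merged weights.
merge 1/18 + 5/54 → 4/27
merge 1/9 + 4/27 → 7/27
merge 2/9 + 7/27 → 13/27
merge 7/27 + 7/27 → 14/27
merge 13/27 + 14/27 → 1
L = 4/27 + 7/27 + 13/27 + 14/27 + 1 = 65/27 ≈ 2.407 bits/symbol.

2.407 bits/symbol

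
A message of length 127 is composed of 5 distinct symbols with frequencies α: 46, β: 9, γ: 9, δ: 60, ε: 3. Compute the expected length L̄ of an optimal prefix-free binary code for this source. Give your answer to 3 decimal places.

1.787 bits/symbol

Probabilities are the counts divided by 127.
Repeatedly combine the two least-probable nodes; the expected code length is the sum of the merged weights.
merge 3/127 + 9/127 → 12/127
merge 9/127 + 12/127 → 21/127
merge 21/127 + 46/127 → 67/127
merge 60/127 + 67/127 → 1
L = 12/127 + 21/127 + 67/127 + 1 = 227/127 ≈ 1.787 bits/symbol.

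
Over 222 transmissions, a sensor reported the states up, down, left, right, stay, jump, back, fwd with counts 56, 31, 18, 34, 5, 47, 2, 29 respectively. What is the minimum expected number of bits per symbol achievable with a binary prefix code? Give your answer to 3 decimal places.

2.680 bits/symbol

Probabilities are the counts divided by 222.
Repeatedly combine the two least-probable nodes; the expected code length is the sum of the merged weights.
merge 1/111 + 5/222 → 7/222
merge 7/222 + 3/37 → 25/222
merge 25/222 + 29/222 → 9/37
merge 31/222 + 17/111 → 65/222
merge 47/222 + 9/37 → 101/222
merge 28/111 + 65/222 → 121/222
merge 101/222 + 121/222 → 1
L = 7/222 + 25/222 + 9/37 + 65/222 + 101/222 + 121/222 + 1 = 595/222 ≈ 2.680 bits/symbol.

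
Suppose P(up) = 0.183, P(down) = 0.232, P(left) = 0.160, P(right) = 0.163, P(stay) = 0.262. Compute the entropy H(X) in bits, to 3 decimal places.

2.293 bits

H = −Σ pᵢ log₂ pᵢ.
−0.183·log₂(0.183) = 0.4484
−0.232·log₂(0.232) = 0.4890
−0.160·log₂(0.160) = 0.4230
−0.163·log₂(0.163) = 0.4266
−0.262·log₂(0.262) = 0.5063
Sum ≈ 2.2933 → 2.293 bits.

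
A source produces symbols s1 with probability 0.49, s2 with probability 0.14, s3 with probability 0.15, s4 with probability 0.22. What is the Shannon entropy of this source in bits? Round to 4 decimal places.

1.7925 bits

H = −Σ pᵢ log₂ pᵢ.
−0.49·log₂(0.49) = 0.5043
−0.14·log₂(0.14) = 0.3971
−0.15·log₂(0.15) = 0.4105
−0.22·log₂(0.22) = 0.4806
Sum ≈ 1.7925 → 1.7925 bits.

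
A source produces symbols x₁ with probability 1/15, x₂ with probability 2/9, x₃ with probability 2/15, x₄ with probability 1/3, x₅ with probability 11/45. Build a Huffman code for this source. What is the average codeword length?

Repeatedly combine the two least-probable nodes; the expected code length is the sum of the merged weights.
merge 1/15 + 2/15 → 1/5
merge 1/5 + 2/9 → 19/45
merge 11/45 + 1/3 → 26/45
merge 19/45 + 26/45 → 1
L = 1/5 + 19/45 + 26/45 + 1 = 11/5 = 2.2 bits/symbol.

2.2 bits/symbol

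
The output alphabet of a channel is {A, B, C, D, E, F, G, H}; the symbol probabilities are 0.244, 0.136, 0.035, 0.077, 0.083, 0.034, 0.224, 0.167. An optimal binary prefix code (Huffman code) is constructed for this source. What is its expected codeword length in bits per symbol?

Repeatedly combine the two least-probable nodes; the expected code length is the sum of the merged weights.
merge 17/500 + 7/200 → 69/1000
merge 69/1000 + 77/1000 → 73/500
merge 83/1000 + 17/125 → 219/1000
merge 73/500 + 167/1000 → 313/1000
merge 219/1000 + 28/125 → 443/1000
merge 61/250 + 313/1000 → 557/1000
merge 443/1000 + 557/1000 → 1
L = 69/1000 + 73/500 + 219/1000 + 313/1000 + 443/1000 + 557/1000 + 1 = 2747/1000 = 2.747 bits/symbol.

2.747 bits/symbol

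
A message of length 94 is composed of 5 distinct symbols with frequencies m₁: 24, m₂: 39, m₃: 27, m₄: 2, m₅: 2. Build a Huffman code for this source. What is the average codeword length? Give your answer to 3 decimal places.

Probabilities are the counts divided by 94.
Repeatedly combine the two least-probable nodes; the expected code length is the sum of the merged weights.
merge 1/47 + 1/47 → 2/47
merge 2/47 + 12/47 → 14/47
merge 27/94 + 14/47 → 55/94
merge 39/94 + 55/94 → 1
L = 2/47 + 14/47 + 55/94 + 1 = 181/94 ≈ 1.926 bits/symbol.

1.926 bits/symbol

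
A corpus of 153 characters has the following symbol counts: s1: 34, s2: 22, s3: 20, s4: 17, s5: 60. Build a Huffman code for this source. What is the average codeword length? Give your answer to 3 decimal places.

2.216 bits/symbol

Probabilities are the counts divided by 153.
Repeatedly combine the two least-probable nodes; the expected code length is the sum of the merged weights.
merge 1/9 + 20/153 → 37/153
merge 22/153 + 2/9 → 56/153
merge 37/153 + 56/153 → 31/51
merge 20/51 + 31/51 → 1
L = 37/153 + 56/153 + 31/51 + 1 = 113/51 ≈ 2.216 bits/symbol.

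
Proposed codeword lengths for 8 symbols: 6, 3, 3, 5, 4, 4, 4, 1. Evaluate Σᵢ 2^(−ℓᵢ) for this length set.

With common denominator 2^6 = 64: Σ 2^(−ℓᵢ) = 1/64 + 8/64 + 8/64 + 2/64 + 4/64 + 4/64 + 4/64 + 32/64 = 63/64 = 0.984375.

0.984375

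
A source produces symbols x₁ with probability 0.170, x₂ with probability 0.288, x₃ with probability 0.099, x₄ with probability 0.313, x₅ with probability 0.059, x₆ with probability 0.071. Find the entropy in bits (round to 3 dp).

2.318 bits

H = −Σ pᵢ log₂ pᵢ.
−0.170·log₂(0.170) = 0.4346
−0.288·log₂(0.288) = 0.5172
−0.099·log₂(0.099) = 0.3303
−0.313·log₂(0.313) = 0.5245
−0.059·log₂(0.059) = 0.2409
−0.071·log₂(0.071) = 0.2709
Sum ≈ 2.3185 → 2.318 bits.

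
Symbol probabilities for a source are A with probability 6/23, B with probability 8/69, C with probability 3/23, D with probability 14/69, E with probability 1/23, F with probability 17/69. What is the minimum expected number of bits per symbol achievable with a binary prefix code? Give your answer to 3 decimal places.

2.449 bits/symbol

Repeatedly combine the two least-probable nodes; the expected code length is the sum of the merged weights.
merge 1/23 + 8/69 → 11/69
merge 3/23 + 11/69 → 20/69
merge 14/69 + 17/69 → 31/69
merge 6/23 + 20/69 → 38/69
merge 31/69 + 38/69 → 1
L = 11/69 + 20/69 + 31/69 + 38/69 + 1 = 169/69 ≈ 2.449 bits/symbol.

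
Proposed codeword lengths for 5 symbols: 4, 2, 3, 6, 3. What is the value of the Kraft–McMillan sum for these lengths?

With common denominator 2^6 = 64: Σ 2^(−ℓᵢ) = 4/64 + 16/64 + 8/64 + 1/64 + 8/64 = 37/64 = 0.578125.

0.578125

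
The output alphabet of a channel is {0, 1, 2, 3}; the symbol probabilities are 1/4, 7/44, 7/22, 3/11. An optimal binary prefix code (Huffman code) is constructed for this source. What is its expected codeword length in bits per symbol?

2 bits/symbol

Repeatedly combine the two least-probable nodes; the expected code length is the sum of the merged weights.
merge 7/44 + 1/4 → 9/22
merge 3/11 + 7/22 → 13/22
merge 9/22 + 13/22 → 1
L = 9/22 + 13/22 + 1 = 2 bits/symbol.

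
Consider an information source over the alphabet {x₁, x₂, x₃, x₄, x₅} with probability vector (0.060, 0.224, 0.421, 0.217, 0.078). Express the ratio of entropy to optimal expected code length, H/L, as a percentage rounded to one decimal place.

97.4%

Entropy H = −Σ p log₂ p ≈ 2.0179 bits.
Huffman merges: 3/50+39/500→69/500; 69/500+217/1000→71/200; 28/125+71/200→579/1000; 421/1000+579/1000→1. L = 259/125 ≈ 2.0720.
Efficiency = H/L = 2.0179/2.0720 = 97.4%.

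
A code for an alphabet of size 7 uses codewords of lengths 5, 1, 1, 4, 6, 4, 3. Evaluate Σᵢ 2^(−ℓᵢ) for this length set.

With common denominator 2^6 = 64: Σ 2^(−ℓᵢ) = 2/64 + 32/64 + 32/64 + 4/64 + 1/64 + 4/64 + 8/64 = 83/64 = 1.296875.

1.296875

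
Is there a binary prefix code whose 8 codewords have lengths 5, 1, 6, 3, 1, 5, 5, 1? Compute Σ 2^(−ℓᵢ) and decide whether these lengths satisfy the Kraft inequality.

With common denominator 2^6 = 64: Σ 2^(−ℓᵢ) = 2/64 + 32/64 + 1/64 + 8/64 + 32/64 + 2/64 + 2/64 + 32/64 = 111/64 = 1.734375.
Kraft's inequality requires Σ ≤ 1; here Σ = 1.734375 > 1, so no such prefix code exists.

1.734375; no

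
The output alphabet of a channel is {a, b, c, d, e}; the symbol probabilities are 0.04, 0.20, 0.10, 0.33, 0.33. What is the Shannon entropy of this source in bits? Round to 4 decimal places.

H = −Σ pᵢ log₂ pᵢ.
−0.04·log₂(0.04) = 0.1858
−0.20·log₂(0.20) = 0.4644
−0.10·log₂(0.10) = 0.3322
−0.33·log₂(0.33) = 0.5278
−0.33·log₂(0.33) = 0.5278
Sum ≈ 2.0380 → 2.0380 bits.

2.0380 bits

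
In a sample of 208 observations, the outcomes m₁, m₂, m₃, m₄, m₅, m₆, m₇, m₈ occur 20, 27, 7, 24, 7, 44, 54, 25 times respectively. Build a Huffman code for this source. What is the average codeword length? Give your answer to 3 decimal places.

2.760 bits/symbol

Probabilities are the counts divided by 208.
Repeatedly combine the two least-probable nodes; the expected code length is the sum of the merged weights.
merge 7/208 + 7/208 → 7/104
merge 7/104 + 5/52 → 17/104
merge 3/26 + 25/208 → 49/208
merge 27/208 + 17/104 → 61/208
merge 11/52 + 49/208 → 93/208
merge 27/104 + 61/208 → 115/208
merge 93/208 + 115/208 → 1
L = 7/104 + 17/104 + 49/208 + 61/208 + 93/208 + 115/208 + 1 = 287/104 ≈ 2.760 bits/symbol.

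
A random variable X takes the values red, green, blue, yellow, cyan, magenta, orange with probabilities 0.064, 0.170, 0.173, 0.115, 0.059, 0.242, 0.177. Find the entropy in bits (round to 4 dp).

2.6636 bits

H = −Σ pᵢ log₂ pᵢ.
−0.064·log₂(0.064) = 0.2538
−0.170·log₂(0.170) = 0.4346
−0.173·log₂(0.173) = 0.4379
−0.115·log₂(0.115) = 0.3588
−0.059·log₂(0.059) = 0.2409
−0.242·log₂(0.242) = 0.4954
−0.177·log₂(0.177) = 0.4422
Sum ≈ 2.6636 → 2.6636 bits.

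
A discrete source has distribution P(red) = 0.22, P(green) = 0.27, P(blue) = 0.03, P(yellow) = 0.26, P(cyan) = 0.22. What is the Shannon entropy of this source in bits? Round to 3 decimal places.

H = −Σ pᵢ log₂ pᵢ.
−0.22·log₂(0.22) = 0.4806
−0.27·log₂(0.27) = 0.5100
−0.03·log₂(0.03) = 0.1518
−0.26·log₂(0.26) = 0.5053
−0.22·log₂(0.22) = 0.4806
Sum ≈ 2.1282 → 2.128 bits.

2.128 bits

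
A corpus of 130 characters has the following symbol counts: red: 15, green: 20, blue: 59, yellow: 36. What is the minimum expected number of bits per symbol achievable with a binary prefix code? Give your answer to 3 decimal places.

1.815 bits/symbol

Probabilities are the counts divided by 130.
Repeatedly combine the two least-probable nodes; the expected code length is the sum of the merged weights.
merge 3/26 + 2/13 → 7/26
merge 7/26 + 18/65 → 71/130
merge 59/130 + 71/130 → 1
L = 7/26 + 71/130 + 1 = 118/65 ≈ 1.815 bits/symbol.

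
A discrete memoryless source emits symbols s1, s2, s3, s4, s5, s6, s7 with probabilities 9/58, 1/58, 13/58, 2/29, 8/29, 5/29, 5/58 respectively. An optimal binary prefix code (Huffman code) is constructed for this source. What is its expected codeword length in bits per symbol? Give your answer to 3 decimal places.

2.586 bits/symbol

Repeatedly combine the two least-probable nodes; the expected code length is the sum of the merged weights.
merge 1/58 + 2/29 → 5/58
merge 5/58 + 5/58 → 5/29
merge 9/58 + 5/29 → 19/58
merge 5/29 + 13/58 → 23/58
merge 8/29 + 19/58 → 35/58
merge 23/58 + 35/58 → 1
L = 5/58 + 5/29 + 19/58 + 23/58 + 35/58 + 1 = 75/29 ≈ 2.586 bits/symbol.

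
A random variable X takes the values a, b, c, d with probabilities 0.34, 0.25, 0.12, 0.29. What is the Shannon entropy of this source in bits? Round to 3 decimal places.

1.914 bits

H = −Σ pᵢ log₂ pᵢ.
−0.34·log₂(0.34) = 0.5292
−0.25·log₂(0.25) = 0.5000
−0.12·log₂(0.12) = 0.3671
−0.29·log₂(0.29) = 0.5179
Sum ≈ 1.9141 → 1.914 bits.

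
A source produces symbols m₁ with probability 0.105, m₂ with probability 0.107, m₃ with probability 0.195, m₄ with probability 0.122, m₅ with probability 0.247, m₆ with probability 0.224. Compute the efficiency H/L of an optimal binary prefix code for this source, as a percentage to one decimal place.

Entropy H = −Σ p log₂ p ≈ 2.4984 bits.
Huffman merges: 21/200+107/1000→53/250; 61/500+39/200→317/1000; 53/250+28/125→109/250; 247/1000+317/1000→141/250; 109/250+141/250→1. L = 2529/1000 ≈ 2.5290.
Efficiency = H/L = 2.4984/2.5290 = 98.8%.

98.8%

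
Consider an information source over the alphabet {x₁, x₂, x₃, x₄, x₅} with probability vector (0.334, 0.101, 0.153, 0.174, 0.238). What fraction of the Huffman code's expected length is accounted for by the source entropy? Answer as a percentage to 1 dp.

98.0%

Entropy H = −Σ p log₂ p ≈ 2.2087 bits.
Huffman merges: 101/1000+153/1000→127/500; 87/500+119/500→103/250; 127/500+167/500→147/250; 103/250+147/250→1. L = 1127/500 ≈ 2.2540.
Efficiency = H/L = 2.2087/2.2540 = 98.0%.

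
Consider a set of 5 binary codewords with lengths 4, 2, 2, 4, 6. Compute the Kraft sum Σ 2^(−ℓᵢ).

0.640625

With common denominator 2^6 = 64: Σ 2^(−ℓᵢ) = 4/64 + 16/64 + 16/64 + 4/64 + 1/64 = 41/64 = 0.640625.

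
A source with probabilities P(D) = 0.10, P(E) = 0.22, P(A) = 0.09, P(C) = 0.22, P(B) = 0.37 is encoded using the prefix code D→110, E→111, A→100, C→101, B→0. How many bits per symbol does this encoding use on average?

L̄ = Σ pᵢ·ℓᵢ = 0.10·3 + 0.22·3 + 0.09·3 + 0.22·3 + 0.37·1 = 2.26 bits/symbol.

2.26 bits/symbol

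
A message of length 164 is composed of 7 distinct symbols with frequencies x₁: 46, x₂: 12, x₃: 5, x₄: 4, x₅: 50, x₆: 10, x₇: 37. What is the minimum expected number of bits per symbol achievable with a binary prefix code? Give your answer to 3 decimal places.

Probabilities are the counts divided by 164.
Repeatedly combine the two least-probable nodes; the expected code length is the sum of the merged weights.
merge 1/41 + 5/164 → 9/164
merge 9/164 + 5/82 → 19/164
merge 3/41 + 19/164 → 31/164
merge 31/164 + 37/164 → 17/41
merge 23/82 + 25/82 → 24/41
merge 17/41 + 24/41 → 1
L = 9/164 + 19/164 + 31/164 + 17/41 + 24/41 + 1 = 387/164 ≈ 2.360 bits/symbol.

2.360 bits/symbol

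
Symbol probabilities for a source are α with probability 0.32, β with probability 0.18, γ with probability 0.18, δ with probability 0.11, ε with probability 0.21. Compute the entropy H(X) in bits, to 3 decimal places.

H = −Σ pᵢ log₂ pᵢ.
−0.32·log₂(0.32) = 0.5260
−0.18·log₂(0.18) = 0.4453
−0.18·log₂(0.18) = 0.4453
−0.11·log₂(0.11) = 0.3503
−0.21·log₂(0.21) = 0.4728
Sum ≈ 2.2398 → 2.240 bits.

2.240 bits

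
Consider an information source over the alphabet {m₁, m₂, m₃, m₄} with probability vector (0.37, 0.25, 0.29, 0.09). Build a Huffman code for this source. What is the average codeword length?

Repeatedly combine the two least-probable nodes; the expected code length is the sum of the merged weights.
merge 9/100 + 1/4 → 17/50
merge 29/100 + 17/50 → 63/100
merge 37/100 + 63/100 → 1
L = 17/50 + 63/100 + 1 = 197/100 = 1.97 bits/symbol.

1.97 bits/symbol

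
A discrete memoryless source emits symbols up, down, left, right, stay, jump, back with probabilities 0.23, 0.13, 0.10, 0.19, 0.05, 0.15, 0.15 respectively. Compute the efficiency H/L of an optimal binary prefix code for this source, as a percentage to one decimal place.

Entropy H = −Σ p log₂ p ≈ 2.6949 bits.
Huffman merges: 1/20+1/10→3/20; 13/100+3/20→7/25; 3/20+3/20→3/10; 19/100+23/100→21/50; 7/25+3/10→29/50; 21/50+29/50→1. L = 273/100 ≈ 2.7300.
Efficiency = H/L = 2.6949/2.7300 = 98.7%.

98.7%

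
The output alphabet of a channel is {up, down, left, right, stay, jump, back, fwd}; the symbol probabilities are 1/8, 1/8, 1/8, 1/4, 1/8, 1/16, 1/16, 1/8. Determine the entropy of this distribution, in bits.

Each probability is a power of 1/2, so log₂(1/p) is an integer.
H = Σ p·log₂(1/p) = 1/8·3 + 1/8·3 + 1/8·3 + 1/4·2 + 1/8·3 + 1/16·4 + 1/16·4 + 1/8·3 = 2.875 bits.

2.875 bits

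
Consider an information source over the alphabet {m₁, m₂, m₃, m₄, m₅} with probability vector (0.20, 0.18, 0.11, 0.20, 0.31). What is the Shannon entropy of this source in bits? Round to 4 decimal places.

H = −Σ pᵢ log₂ pᵢ.
−0.20·log₂(0.20) = 0.4644
−0.18·log₂(0.18) = 0.4453
−0.11·log₂(0.11) = 0.3503
−0.20·log₂(0.20) = 0.4644
−0.31·log₂(0.31) = 0.5238
Sum ≈ 2.2482 → 2.2482 bits.

2.2482 bits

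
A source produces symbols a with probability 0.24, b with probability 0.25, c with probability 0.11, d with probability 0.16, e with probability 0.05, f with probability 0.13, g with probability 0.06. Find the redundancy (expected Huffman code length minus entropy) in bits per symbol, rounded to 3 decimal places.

0.010 bits

Entropy H = −Σ p log₂ p ≈ 2.6097 bits.
Huffman merges: 1/20+3/50→11/100; 11/100+11/100→11/50; 13/100+4/25→29/100; 11/50+6/25→23/50; 1/4+29/100→27/50; 23/50+27/50→1. L = 131/50 ≈ 2.6200.
L − H = 2.6200 − 2.6097 = 0.010 bits.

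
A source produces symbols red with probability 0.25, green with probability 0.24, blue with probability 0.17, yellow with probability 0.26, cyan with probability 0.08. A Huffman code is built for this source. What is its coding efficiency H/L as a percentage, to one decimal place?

98.9%

Entropy H = −Σ p log₂ p ≈ 2.2255 bits.
Huffman merges: 2/25+17/100→1/4; 6/25+1/4→49/100; 1/4+13/50→51/100; 49/100+51/100→1. L = 9/4 ≈ 2.2500.
Efficiency = H/L = 2.2255/2.2500 = 98.9%.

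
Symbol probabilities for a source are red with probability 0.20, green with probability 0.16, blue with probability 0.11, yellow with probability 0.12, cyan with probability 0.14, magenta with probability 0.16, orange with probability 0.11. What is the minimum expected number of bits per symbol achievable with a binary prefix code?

Repeatedly combine the two least-probable nodes; the expected code length is the sum of the merged weights.
merge 11/100 + 11/100 → 11/50
merge 3/25 + 7/50 → 13/50
merge 4/25 + 4/25 → 8/25
merge 1/5 + 11/50 → 21/50
merge 13/50 + 8/25 → 29/50
merge 21/50 + 29/50 → 1
L = 11/50 + 13/50 + 8/25 + 21/50 + 29/50 + 1 = 14/5 = 2.8 bits/symbol.

2.8 bits/symbol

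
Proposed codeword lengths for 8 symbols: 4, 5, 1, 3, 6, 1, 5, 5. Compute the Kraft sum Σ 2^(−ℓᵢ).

With common denominator 2^6 = 64: Σ 2^(−ℓᵢ) = 4/64 + 2/64 + 32/64 + 8/64 + 1/64 + 32/64 + 2/64 + 2/64 = 83/64 = 1.296875.

1.296875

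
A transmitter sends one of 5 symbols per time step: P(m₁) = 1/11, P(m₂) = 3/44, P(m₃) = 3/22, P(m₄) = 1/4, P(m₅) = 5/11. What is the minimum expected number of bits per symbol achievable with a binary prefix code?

Repeatedly combine the two least-probable nodes; the expected code length is the sum of the merged weights.
merge 3/44 + 1/11 → 7/44
merge 3/22 + 7/44 → 13/44
merge 1/4 + 13/44 → 6/11
merge 5/11 + 6/11 → 1
L = 7/44 + 13/44 + 6/11 + 1 = 2 bits/symbol.

2 bits/symbol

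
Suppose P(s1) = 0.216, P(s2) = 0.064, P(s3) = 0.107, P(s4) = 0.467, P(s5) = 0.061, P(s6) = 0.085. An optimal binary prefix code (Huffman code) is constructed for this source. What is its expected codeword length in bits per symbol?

2.167 bits/symbol

Repeatedly combine the two least-probable nodes; the expected code length is the sum of the merged weights.
merge 61/1000 + 8/125 → 1/8
merge 17/200 + 107/1000 → 24/125
merge 1/8 + 24/125 → 317/1000
merge 27/125 + 317/1000 → 533/1000
merge 467/1000 + 533/1000 → 1
L = 1/8 + 24/125 + 317/1000 + 533/1000 + 1 = 2167/1000 = 2.167 bits/symbol.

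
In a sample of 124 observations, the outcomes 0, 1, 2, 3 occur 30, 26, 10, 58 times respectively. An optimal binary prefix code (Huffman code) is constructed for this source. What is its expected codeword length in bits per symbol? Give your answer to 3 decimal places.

1.823 bits/symbol

Probabilities are the counts divided by 124.
Repeatedly combine the two least-probable nodes; the expected code length is the sum of the merged weights.
merge 5/62 + 13/62 → 9/31
merge 15/62 + 9/31 → 33/62
merge 29/62 + 33/62 → 1
L = 9/31 + 33/62 + 1 = 113/62 ≈ 1.823 bits/symbol.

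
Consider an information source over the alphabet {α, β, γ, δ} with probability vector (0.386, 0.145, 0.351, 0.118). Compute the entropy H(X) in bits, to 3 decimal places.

H = −Σ pᵢ log₂ pᵢ.
−0.386·log₂(0.386) = 0.5301
−0.145·log₂(0.145) = 0.4040
−0.351·log₂(0.351) = 0.5302
−0.118·log₂(0.118) = 0.3638
Sum ≈ 1.8280 → 1.828 bits.

1.828 bits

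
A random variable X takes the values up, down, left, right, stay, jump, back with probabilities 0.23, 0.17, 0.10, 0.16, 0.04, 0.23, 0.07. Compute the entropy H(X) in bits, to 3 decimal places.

2.619 bits

H = −Σ pᵢ log₂ pᵢ.
−0.23·log₂(0.23) = 0.4877
−0.17·log₂(0.17) = 0.4346
−0.10·log₂(0.10) = 0.3322
−0.16·log₂(0.16) = 0.4230
−0.04·log₂(0.04) = 0.1858
−0.23·log₂(0.23) = 0.4877
−0.07·log₂(0.07) = 0.2686
Sum ≈ 2.6194 → 2.619 bits.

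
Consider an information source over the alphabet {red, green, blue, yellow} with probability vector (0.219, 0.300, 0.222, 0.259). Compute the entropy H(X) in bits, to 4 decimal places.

H = −Σ pᵢ log₂ pᵢ.
−0.219·log₂(0.219) = 0.4798
−0.300·log₂(0.300) = 0.5211
−0.222·log₂(0.222) = 0.4820
−0.259·log₂(0.259) = 0.5048
Sum ≈ 1.9877 → 1.9877 bits.

1.9877 bits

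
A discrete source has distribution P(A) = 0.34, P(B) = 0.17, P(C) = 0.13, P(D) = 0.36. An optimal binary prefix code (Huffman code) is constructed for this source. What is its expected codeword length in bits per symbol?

1.94 bits/symbol

Repeatedly combine the two least-probable nodes; the expected code length is the sum of the merged weights.
merge 13/100 + 17/100 → 3/10
merge 3/10 + 17/50 → 16/25
merge 9/25 + 16/25 → 1
L = 3/10 + 16/25 + 1 = 97/50 = 1.94 bits/symbol.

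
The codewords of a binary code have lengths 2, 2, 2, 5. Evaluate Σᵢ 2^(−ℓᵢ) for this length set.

With common denominator 2^5 = 32: Σ 2^(−ℓᵢ) = 8/32 + 8/32 + 8/32 + 1/32 = 25/32 = 0.78125.

0.78125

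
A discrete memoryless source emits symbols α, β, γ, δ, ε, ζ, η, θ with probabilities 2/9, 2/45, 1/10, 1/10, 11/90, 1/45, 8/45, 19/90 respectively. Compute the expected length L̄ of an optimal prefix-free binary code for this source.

Repeatedly combine the two least-probable nodes; the expected code length is the sum of the merged weights.
merge 1/45 + 2/45 → 1/15
merge 1/15 + 1/10 → 1/6
merge 1/10 + 11/90 → 2/9
merge 1/6 + 8/45 → 31/90
merge 19/90 + 2/9 → 13/30
merge 2/9 + 31/90 → 17/30
merge 13/30 + 17/30 → 1
L = 1/15 + 1/6 + 2/9 + 31/90 + 13/30 + 17/30 + 1 = 14/5 = 2.8 bits/symbol.

2.8 bits/symbol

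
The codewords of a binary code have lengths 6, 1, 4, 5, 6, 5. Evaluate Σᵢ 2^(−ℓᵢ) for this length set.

0.65625

With common denominator 2^6 = 64: Σ 2^(−ℓᵢ) = 1/64 + 32/64 + 4/64 + 2/64 + 1/64 + 2/64 = 42/64 = 0.65625.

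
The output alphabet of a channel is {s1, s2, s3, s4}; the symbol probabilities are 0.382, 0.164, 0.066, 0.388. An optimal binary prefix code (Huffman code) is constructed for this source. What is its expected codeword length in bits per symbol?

1.842 bits/symbol

Repeatedly combine the two least-probable nodes; the expected code length is the sum of the merged weights.
merge 33/500 + 41/250 → 23/100
merge 23/100 + 191/500 → 153/250
merge 97/250 + 153/250 → 1
L = 23/100 + 153/250 + 1 = 921/500 = 1.842 bits/symbol.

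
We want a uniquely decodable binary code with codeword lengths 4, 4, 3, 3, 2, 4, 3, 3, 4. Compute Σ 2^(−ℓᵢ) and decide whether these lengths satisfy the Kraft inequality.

With common denominator 2^4 = 16: Σ 2^(−ℓᵢ) = 1/16 + 1/16 + 2/16 + 2/16 + 4/16 + 1/16 + 2/16 + 2/16 + 1/16 = 16/16 = 1.
Kraft's inequality requires Σ ≤ 1; here Σ = 1 ≤ 1, so such a prefix code exists.

1; yes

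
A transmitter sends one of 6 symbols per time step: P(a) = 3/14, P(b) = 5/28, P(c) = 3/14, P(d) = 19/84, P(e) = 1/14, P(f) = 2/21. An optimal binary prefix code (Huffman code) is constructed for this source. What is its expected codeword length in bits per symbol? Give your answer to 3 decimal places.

2.512 bits/symbol

Repeatedly combine the two least-probable nodes; the expected code length is the sum of the merged weights.
merge 1/14 + 2/21 → 1/6
merge 1/6 + 5/28 → 29/84
merge 3/14 + 3/14 → 3/7
merge 19/84 + 29/84 → 4/7
merge 3/7 + 4/7 → 1
L = 1/6 + 29/84 + 3/7 + 4/7 + 1 = 211/84 ≈ 2.512 bits/symbol.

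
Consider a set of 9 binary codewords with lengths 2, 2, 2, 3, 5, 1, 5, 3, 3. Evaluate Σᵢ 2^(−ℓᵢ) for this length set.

1.6875

With common denominator 2^5 = 32: Σ 2^(−ℓᵢ) = 8/32 + 8/32 + 8/32 + 4/32 + 1/32 + 16/32 + 1/32 + 4/32 + 4/32 = 54/32 = 1.6875.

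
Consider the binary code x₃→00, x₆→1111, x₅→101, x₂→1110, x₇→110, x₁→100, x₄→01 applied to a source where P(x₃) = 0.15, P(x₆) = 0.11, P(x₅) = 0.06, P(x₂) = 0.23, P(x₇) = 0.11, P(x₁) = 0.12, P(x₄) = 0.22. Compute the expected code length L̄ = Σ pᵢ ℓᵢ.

L̄ = Σ pᵢ·ℓᵢ = 0.15·2 + 0.11·4 + 0.06·3 + 0.23·4 + 0.11·3 + 0.12·3 + 0.22·2 = 2.97 bits/symbol.

2.97 bits/symbol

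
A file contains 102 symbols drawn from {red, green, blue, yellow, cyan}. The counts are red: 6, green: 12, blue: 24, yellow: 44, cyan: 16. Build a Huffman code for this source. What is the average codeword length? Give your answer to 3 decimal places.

2.078 bits/symbol

Probabilities are the counts divided by 102.
Repeatedly combine the two least-probable nodes; the expected code length is the sum of the merged weights.
merge 1/17 + 2/17 → 3/17
merge 8/51 + 3/17 → 1/3
merge 4/17 + 1/3 → 29/51
merge 22/51 + 29/51 → 1
L = 3/17 + 1/3 + 29/51 + 1 = 106/51 ≈ 2.078 bits/symbol.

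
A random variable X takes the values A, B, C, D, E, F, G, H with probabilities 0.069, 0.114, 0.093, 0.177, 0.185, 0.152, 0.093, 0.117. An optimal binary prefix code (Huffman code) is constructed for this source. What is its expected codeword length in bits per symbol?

2.977 bits/symbol

Repeatedly combine the two least-probable nodes; the expected code length is the sum of the merged weights.
merge 69/1000 + 93/1000 → 81/500
merge 93/1000 + 57/500 → 207/1000
merge 117/1000 + 19/125 → 269/1000
merge 81/500 + 177/1000 → 339/1000
merge 37/200 + 207/1000 → 49/125
merge 269/1000 + 339/1000 → 76/125
merge 49/125 + 76/125 → 1
L = 81/500 + 207/1000 + 269/1000 + 339/1000 + 49/125 + 76/125 + 1 = 2977/1000 = 2.977 bits/symbol.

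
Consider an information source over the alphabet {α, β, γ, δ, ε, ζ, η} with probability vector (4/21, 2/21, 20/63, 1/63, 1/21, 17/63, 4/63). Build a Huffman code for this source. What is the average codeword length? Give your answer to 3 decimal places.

Repeatedly combine the two least-probable nodes; the expected code length is the sum of the merged weights.
merge 1/63 + 1/21 → 4/63
merge 4/63 + 4/63 → 8/63
merge 2/21 + 8/63 → 2/9
merge 4/21 + 2/9 → 26/63
merge 17/63 + 20/63 → 37/63
merge 26/63 + 37/63 → 1
L = 4/63 + 8/63 + 2/9 + 26/63 + 37/63 + 1 = 152/63 ≈ 2.413 bits/symbol.

2.413 bits/symbol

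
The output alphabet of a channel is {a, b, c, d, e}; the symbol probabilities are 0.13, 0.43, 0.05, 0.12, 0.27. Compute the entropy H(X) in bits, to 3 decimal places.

H = −Σ pᵢ log₂ pᵢ.
−0.13·log₂(0.13) = 0.3826
−0.43·log₂(0.43) = 0.5236
−0.05·log₂(0.05) = 0.2161
−0.12·log₂(0.12) = 0.3671
−0.27·log₂(0.27) = 0.5100
Sum ≈ 1.9994 → 1.999 bits.

1.999 bits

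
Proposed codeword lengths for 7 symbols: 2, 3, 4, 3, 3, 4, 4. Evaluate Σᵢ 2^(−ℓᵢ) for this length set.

With common denominator 2^4 = 16: Σ 2^(−ℓᵢ) = 4/16 + 2/16 + 1/16 + 2/16 + 2/16 + 1/16 + 1/16 = 13/16 = 0.8125.

0.8125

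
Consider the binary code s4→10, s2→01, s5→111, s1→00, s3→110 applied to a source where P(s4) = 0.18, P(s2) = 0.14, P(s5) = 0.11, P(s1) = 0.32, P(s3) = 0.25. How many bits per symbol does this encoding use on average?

L̄ = Σ pᵢ·ℓᵢ = 0.18·2 + 0.14·2 + 0.11·3 + 0.32·2 + 0.25·3 = 2.36 bits/symbol.

2.36 bits/symbol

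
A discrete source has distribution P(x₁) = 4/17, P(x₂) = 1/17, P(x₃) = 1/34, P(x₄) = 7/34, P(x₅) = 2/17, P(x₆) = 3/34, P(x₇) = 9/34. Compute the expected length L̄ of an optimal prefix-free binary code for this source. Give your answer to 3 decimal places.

Repeatedly combine the two least-probable nodes; the expected code length is the sum of the merged weights.
merge 1/34 + 1/17 → 3/34
merge 3/34 + 3/34 → 3/17
merge 2/17 + 3/17 → 5/17
merge 7/34 + 4/17 → 15/34
merge 9/34 + 5/17 → 19/34
merge 15/34 + 19/34 → 1
L = 3/34 + 3/17 + 5/17 + 15/34 + 19/34 + 1 = 87/34 ≈ 2.559 bits/symbol.

2.559 bits/symbol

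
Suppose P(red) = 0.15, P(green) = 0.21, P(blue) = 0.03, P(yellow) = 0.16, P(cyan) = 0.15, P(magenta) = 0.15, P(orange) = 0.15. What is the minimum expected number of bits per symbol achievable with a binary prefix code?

2.79 bits/symbol

Repeatedly combine the two least-probable nodes; the expected code length is the sum of the merged weights.
merge 3/100 + 3/20 → 9/50
merge 3/20 + 3/20 → 3/10
merge 3/20 + 4/25 → 31/100
merge 9/50 + 21/100 → 39/100
merge 3/10 + 31/100 → 61/100
merge 39/100 + 61/100 → 1
L = 9/50 + 3/10 + 31/100 + 39/100 + 61/100 + 1 = 279/100 = 2.79 bits/symbol.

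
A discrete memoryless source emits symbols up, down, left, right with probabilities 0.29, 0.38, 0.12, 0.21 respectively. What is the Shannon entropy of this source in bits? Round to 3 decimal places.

H = −Σ pᵢ log₂ pᵢ.
−0.29·log₂(0.29) = 0.5179
−0.38·log₂(0.38) = 0.5305
−0.12·log₂(0.12) = 0.3671
−0.21·log₂(0.21) = 0.4728
Sum ≈ 1.8882 → 1.888 bits.

1.888 bits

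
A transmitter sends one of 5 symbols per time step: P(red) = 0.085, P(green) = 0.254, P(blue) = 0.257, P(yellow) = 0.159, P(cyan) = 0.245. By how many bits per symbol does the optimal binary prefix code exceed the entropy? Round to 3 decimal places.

Entropy H = −Σ p log₂ p ≈ 2.2272 bits.
Huffman merges: 17/200+159/1000→61/250; 61/250+49/200→489/1000; 127/500+257/1000→511/1000; 489/1000+511/1000→1. L = 561/250 ≈ 2.2440.
L − H = 2.2440 − 2.2272 = 0.017 bits.

0.017 bits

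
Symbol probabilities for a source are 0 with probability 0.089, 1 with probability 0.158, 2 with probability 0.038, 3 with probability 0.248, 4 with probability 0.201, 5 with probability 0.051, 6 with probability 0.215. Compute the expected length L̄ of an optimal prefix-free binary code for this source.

2.603 bits/symbol

Repeatedly combine the two least-probable nodes; the expected code length is the sum of the merged weights.
merge 19/500 + 51/1000 → 89/1000
merge 89/1000 + 89/1000 → 89/500
merge 79/500 + 89/500 → 42/125
merge 201/1000 + 43/200 → 52/125
merge 31/125 + 42/125 → 73/125
merge 52/125 + 73/125 → 1
L = 89/1000 + 89/500 + 42/125 + 52/125 + 73/125 + 1 = 2603/1000 = 2.603 bits/symbol.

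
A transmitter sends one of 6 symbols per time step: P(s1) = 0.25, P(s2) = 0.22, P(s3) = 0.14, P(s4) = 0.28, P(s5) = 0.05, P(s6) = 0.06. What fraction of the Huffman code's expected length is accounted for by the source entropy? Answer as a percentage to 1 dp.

Entropy H = −Σ p log₂ p ≈ 2.3515 bits.
Huffman merges: 1/20+3/50→11/100; 11/100+7/50→1/4; 11/50+1/4→47/100; 1/4+7/25→53/100; 47/100+53/100→1. L = 59/25 ≈ 2.3600.
Efficiency = H/L = 2.3515/2.3600 = 99.6%.

99.6%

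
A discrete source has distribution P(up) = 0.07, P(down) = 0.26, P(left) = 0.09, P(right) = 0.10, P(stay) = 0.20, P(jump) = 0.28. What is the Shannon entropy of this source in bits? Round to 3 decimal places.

2.397 bits

H = −Σ pᵢ log₂ pᵢ.
−0.07·log₂(0.07) = 0.2686
−0.26·log₂(0.26) = 0.5053
−0.09·log₂(0.09) = 0.3127
−0.10·log₂(0.10) = 0.3322
−0.20·log₂(0.20) = 0.4644
−0.28·log₂(0.28) = 0.5142
Sum ≈ 2.3973 → 2.397 bits.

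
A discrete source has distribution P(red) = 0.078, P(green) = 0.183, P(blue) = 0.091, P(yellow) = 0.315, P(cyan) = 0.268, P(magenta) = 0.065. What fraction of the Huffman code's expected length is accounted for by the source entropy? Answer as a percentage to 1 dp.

98.5%

Entropy H = −Σ p log₂ p ≈ 2.3405 bits.
Huffman merges: 13/200+39/500→143/1000; 91/1000+143/1000→117/500; 183/1000+117/500→417/1000; 67/250+63/200→583/1000; 417/1000+583/1000→1. L = 2377/1000 ≈ 2.3770.
Efficiency = H/L = 2.3405/2.3770 = 98.5%.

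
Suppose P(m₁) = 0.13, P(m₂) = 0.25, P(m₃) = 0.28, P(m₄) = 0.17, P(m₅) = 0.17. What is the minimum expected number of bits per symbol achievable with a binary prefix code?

Repeatedly combine the two least-probable nodes; the expected code length is the sum of the merged weights.
merge 13/100 + 17/100 → 3/10
merge 17/100 + 1/4 → 21/50
merge 7/25 + 3/10 → 29/50
merge 21/50 + 29/50 → 1
L = 3/10 + 21/50 + 29/50 + 1 = 23/10 = 2.3 bits/symbol.

2.3 bits/symbol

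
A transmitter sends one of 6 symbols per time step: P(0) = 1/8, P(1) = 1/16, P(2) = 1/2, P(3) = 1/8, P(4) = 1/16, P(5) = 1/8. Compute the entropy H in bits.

Each probability is a power of 1/2, so log₂(1/p) is an integer.
H = Σ p·log₂(1/p) = 1/8·3 + 1/16·4 + 1/2·1 + 1/8·3 + 1/16·4 + 1/8·3 = 2.125 bits.

2.125 bits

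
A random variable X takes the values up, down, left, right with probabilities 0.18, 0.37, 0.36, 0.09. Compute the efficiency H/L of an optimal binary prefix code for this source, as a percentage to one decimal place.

95.8%

Entropy H = −Σ p log₂ p ≈ 1.8193 bits.
Huffman merges: 9/100+9/50→27/100; 27/100+9/25→63/100; 37/100+63/100→1. L = 19/10 ≈ 1.9000.
Efficiency = H/L = 1.8193/1.9000 = 95.8%.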